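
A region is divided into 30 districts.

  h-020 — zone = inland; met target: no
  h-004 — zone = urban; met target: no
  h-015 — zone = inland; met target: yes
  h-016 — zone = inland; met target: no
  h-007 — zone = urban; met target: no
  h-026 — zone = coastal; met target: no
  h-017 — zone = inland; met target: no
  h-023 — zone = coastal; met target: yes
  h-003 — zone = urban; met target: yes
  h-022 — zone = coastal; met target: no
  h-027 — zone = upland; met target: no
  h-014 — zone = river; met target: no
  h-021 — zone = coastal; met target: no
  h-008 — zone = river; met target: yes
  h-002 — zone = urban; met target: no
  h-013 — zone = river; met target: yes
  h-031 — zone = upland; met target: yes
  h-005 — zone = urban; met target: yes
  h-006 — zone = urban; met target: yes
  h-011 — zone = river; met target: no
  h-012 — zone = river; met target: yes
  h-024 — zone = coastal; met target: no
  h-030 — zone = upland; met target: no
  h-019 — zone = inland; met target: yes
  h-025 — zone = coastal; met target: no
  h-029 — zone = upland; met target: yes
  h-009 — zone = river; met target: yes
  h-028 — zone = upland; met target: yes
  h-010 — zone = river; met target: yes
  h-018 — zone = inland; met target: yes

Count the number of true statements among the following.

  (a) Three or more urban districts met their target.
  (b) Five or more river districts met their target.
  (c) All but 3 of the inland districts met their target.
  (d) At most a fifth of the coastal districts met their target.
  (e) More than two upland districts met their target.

5

(a) urban: |A| = 6, |A ∩ B| = 3; needs |A ∩ B| ≥ 3 — true.
(b) river: |A| = 7, |A ∩ B| = 5; needs |A ∩ B| ≥ 5 — true.
(c) inland: |A| = 6, |A ∩ B| = 3; needs |A ∖ B| = 3 — true.
(d) coastal: |A| = 6, |A ∩ B| = 1; needs |A ∩ B| / |A| ≤ 1/5 — true.
(e) upland: |A| = 5, |A ∩ B| = 3; needs |A ∩ B| > 2 — true.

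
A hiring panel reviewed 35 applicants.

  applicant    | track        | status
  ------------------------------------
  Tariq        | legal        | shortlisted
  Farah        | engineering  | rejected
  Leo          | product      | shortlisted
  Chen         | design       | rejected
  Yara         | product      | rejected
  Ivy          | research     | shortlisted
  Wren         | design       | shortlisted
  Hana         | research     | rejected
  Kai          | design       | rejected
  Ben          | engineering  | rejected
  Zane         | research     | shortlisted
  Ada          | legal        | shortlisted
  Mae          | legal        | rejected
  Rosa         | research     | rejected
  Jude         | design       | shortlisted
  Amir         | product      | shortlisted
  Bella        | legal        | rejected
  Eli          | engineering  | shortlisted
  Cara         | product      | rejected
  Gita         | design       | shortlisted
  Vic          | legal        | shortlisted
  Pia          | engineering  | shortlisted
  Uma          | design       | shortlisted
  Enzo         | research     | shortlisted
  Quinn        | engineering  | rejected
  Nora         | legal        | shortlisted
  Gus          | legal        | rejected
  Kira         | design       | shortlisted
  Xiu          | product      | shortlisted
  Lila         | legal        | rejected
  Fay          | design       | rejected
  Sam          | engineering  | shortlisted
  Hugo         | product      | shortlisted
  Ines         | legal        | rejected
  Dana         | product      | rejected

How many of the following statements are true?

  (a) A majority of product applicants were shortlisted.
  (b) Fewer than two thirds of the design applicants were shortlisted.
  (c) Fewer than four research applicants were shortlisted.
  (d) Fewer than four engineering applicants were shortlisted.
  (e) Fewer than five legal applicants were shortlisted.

(a) product: |A| = 7, |A ∩ B| = 4; needs |A ∩ B| > |A ∖ B| — true.
(b) design: |A| = 8, |A ∩ B| = 5; needs |A ∩ B| / |A| < 2/3 — true.
(c) research: |A| = 5, |A ∩ B| = 3; needs |A ∩ B| < 4 — true.
(d) engineering: |A| = 6, |A ∩ B| = 3; needs |A ∩ B| < 4 — true.
(e) legal: |A| = 9, |A ∩ B| = 4; needs |A ∩ B| < 5 — true.

5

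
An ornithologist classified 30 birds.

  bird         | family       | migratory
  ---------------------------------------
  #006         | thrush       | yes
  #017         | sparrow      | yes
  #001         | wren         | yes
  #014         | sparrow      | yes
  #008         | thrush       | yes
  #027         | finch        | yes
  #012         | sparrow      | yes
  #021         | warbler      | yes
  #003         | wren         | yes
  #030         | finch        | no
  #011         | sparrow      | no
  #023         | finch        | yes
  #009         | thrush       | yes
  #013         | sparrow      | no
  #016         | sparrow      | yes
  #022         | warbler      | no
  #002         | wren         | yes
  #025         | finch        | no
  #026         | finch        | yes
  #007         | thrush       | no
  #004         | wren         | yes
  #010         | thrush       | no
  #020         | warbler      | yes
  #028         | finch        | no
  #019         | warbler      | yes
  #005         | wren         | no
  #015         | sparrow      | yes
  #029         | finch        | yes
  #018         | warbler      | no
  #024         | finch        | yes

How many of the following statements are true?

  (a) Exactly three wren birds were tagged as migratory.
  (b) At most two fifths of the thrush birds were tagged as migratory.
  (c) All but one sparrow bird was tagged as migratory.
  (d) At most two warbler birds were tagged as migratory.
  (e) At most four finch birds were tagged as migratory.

0

(a) wren: |A| = 5, |A ∩ B| = 4; needs |A ∩ B| = 3 — false.
(b) thrush: |A| = 5, |A ∩ B| = 3; needs |A ∩ B| / |A| ≤ 2/5 — false.
(c) sparrow: |A| = 7, |A ∩ B| = 5; needs |A ∖ B| = 1 — false.
(d) warbler: |A| = 5, |A ∩ B| = 3; needs |A ∩ B| ≤ 2 — false.
(e) finch: |A| = 8, |A ∩ B| = 5; needs |A ∩ B| ≤ 4 — false.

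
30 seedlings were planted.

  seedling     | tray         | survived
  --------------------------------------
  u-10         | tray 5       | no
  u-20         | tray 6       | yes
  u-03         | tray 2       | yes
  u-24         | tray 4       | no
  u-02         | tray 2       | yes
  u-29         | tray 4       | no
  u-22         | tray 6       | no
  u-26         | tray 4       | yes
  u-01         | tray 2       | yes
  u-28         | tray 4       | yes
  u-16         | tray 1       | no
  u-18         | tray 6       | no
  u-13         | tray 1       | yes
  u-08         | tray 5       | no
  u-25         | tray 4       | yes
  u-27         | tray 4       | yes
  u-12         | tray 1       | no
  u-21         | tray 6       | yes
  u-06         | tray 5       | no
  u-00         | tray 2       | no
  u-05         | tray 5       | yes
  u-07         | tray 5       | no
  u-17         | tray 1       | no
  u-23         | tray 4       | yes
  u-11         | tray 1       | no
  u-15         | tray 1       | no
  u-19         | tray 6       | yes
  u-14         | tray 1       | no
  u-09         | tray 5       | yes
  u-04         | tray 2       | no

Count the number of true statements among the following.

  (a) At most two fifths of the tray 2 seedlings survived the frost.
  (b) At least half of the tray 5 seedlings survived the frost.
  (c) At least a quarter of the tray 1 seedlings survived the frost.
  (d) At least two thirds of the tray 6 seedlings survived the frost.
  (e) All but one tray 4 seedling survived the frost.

0

(a) tray 2: |A| = 5, |A ∩ B| = 3; needs |A ∩ B| / |A| ≤ 2/5 — false.
(b) tray 5: |A| = 6, |A ∩ B| = 2; needs |A ∩ B| ≥ |A ∖ B| — false.
(c) tray 1: |A| = 7, |A ∩ B| = 1; needs |A ∩ B| / |A| ≥ 1/4 — false.
(d) tray 6: |A| = 5, |A ∩ B| = 3; needs |A ∩ B| / |A| ≥ 2/3 — false.
(e) tray 4: |A| = 7, |A ∩ B| = 5; needs |A ∖ B| = 1 — false.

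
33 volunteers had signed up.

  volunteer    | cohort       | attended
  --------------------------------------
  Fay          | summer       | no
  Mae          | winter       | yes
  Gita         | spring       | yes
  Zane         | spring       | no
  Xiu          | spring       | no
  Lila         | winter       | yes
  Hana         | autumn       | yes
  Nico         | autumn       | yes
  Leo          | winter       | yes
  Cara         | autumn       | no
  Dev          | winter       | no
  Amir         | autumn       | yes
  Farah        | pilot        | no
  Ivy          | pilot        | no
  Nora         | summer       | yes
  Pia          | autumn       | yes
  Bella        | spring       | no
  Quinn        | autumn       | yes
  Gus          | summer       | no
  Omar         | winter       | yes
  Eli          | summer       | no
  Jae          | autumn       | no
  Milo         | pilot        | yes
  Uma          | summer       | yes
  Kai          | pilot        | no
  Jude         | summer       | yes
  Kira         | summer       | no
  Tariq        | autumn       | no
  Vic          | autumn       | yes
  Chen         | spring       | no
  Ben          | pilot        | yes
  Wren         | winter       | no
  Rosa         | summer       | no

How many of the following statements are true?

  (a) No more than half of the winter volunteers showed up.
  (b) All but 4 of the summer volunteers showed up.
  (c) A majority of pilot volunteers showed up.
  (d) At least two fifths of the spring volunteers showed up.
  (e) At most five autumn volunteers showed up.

(a) winter: |A| = 6, |A ∩ B| = 4; needs |A ∩ B| ≤ |A ∖ B| — false.
(b) summer: |A| = 8, |A ∩ B| = 3; needs |A ∖ B| = 4 — false.
(c) pilot: |A| = 5, |A ∩ B| = 2; needs |A ∩ B| > |A ∖ B| — false.
(d) spring: |A| = 5, |A ∩ B| = 1; needs |A ∩ B| / |A| ≥ 2/5 — false.
(e) autumn: |A| = 9, |A ∩ B| = 6; needs |A ∩ B| ≤ 5 — false.

0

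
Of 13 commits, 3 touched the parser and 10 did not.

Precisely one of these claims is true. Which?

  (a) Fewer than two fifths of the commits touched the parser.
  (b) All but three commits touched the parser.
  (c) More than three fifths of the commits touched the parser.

(a)

|A| = 13, |A ∩ B| = 3, |A ∖ B| = 10.
(a) requires |A ∩ B| / |A| < 2/5: true.
(b) requires |A ∖ B| = 3: false.
(c) requires |A ∩ B| / |A| > 3/5: false.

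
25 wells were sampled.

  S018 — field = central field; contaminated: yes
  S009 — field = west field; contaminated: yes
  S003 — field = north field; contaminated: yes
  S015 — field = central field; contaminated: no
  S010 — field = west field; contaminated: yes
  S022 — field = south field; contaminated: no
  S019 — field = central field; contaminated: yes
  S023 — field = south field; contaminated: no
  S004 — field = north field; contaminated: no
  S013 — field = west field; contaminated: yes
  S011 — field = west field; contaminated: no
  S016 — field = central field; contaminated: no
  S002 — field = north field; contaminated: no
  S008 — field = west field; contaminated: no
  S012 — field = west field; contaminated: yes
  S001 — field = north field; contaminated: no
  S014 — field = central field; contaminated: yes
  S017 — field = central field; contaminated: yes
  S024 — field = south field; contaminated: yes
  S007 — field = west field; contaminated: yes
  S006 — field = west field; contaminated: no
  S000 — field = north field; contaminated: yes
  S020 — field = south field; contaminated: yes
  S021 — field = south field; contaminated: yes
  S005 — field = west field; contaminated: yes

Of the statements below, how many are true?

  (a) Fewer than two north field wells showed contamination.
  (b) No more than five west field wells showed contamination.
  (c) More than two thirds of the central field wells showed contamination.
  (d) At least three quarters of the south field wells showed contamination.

(a) north field: |A| = 5, |A ∩ B| = 2; needs |A ∩ B| < 2 — false.
(b) west field: |A| = 9, |A ∩ B| = 6; needs |A ∩ B| ≤ 5 — false.
(c) central field: |A| = 6, |A ∩ B| = 4; needs |A ∩ B| / |A| > 2/3 — false.
(d) south field: |A| = 5, |A ∩ B| = 3; needs |A ∩ B| / |A| ≥ 3/4 — false.

0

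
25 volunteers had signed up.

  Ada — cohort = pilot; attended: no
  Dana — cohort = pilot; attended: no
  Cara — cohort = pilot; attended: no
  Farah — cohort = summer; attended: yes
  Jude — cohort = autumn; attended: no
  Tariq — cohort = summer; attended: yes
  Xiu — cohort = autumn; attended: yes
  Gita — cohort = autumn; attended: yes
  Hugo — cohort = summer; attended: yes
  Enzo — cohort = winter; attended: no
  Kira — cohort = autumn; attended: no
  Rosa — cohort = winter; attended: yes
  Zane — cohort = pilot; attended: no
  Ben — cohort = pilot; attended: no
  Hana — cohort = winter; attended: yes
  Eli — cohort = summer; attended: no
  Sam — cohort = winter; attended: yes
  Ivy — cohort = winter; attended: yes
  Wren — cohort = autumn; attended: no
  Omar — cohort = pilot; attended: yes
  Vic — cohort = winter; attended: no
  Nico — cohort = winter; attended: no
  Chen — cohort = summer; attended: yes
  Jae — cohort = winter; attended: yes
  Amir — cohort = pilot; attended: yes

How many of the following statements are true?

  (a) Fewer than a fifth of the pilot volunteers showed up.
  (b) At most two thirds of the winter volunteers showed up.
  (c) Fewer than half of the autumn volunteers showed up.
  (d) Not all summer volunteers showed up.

3

(a) pilot: |A| = 7, |A ∩ B| = 2; needs |A ∩ B| / |A| < 1/5 — false.
(b) winter: |A| = 8, |A ∩ B| = 5; needs |A ∩ B| / |A| ≤ 2/3 — true.
(c) autumn: |A| = 5, |A ∩ B| = 2; needs |A ∩ B| < |A ∖ B| — true.
(d) summer: |A| = 5, |A ∩ B| = 4; needs A ⊄ B (|A ∖ B| ≥ 1) — true.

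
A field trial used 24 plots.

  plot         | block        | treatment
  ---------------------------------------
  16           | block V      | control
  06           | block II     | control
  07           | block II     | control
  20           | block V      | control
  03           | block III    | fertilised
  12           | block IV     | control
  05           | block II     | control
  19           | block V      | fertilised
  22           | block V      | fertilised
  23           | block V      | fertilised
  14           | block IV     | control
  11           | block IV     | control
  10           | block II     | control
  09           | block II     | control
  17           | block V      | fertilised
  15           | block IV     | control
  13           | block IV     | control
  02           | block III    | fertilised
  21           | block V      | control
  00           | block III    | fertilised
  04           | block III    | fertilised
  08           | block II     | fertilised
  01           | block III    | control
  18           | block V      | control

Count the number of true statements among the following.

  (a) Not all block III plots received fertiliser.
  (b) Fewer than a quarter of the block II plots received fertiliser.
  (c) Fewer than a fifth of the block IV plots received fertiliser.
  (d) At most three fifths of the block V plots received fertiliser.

4

(a) block III: |A| = 5, |A ∩ B| = 4; needs A ⊄ B (|A ∖ B| ≥ 1) — true.
(b) block II: |A| = 6, |A ∩ B| = 1; needs |A ∩ B| / |A| < 1/4 — true.
(c) block IV: |A| = 5, |A ∩ B| = 0; needs |A ∩ B| / |A| < 1/5 — true.
(d) block V: |A| = 8, |A ∩ B| = 4; needs |A ∩ B| / |A| ≤ 3/5 — true.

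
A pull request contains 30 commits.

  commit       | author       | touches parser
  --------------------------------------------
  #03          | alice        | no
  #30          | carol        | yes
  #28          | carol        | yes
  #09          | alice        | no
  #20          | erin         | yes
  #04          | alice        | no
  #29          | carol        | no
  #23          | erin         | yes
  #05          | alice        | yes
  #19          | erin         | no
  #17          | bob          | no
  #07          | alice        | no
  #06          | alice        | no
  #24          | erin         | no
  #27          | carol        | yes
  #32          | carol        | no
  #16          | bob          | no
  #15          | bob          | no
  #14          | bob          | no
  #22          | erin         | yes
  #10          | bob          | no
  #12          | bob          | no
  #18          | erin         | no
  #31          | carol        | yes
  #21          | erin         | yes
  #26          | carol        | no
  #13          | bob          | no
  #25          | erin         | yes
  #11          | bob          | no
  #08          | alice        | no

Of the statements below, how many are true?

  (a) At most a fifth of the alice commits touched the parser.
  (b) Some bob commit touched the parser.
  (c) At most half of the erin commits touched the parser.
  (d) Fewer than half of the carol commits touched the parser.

1

(a) alice: |A| = 7, |A ∩ B| = 1; needs |A ∩ B| / |A| ≤ 1/5 — true.
(b) bob: |A| = 8, |A ∩ B| = 0; needs A ∩ B ≠ ∅ (|A ∩ B| ≥ 1) — false.
(c) erin: |A| = 8, |A ∩ B| = 5; needs |A ∩ B| ≤ |A ∖ B| — false.
(d) carol: |A| = 7, |A ∩ B| = 4; needs |A ∩ B| < |A ∖ B| — false.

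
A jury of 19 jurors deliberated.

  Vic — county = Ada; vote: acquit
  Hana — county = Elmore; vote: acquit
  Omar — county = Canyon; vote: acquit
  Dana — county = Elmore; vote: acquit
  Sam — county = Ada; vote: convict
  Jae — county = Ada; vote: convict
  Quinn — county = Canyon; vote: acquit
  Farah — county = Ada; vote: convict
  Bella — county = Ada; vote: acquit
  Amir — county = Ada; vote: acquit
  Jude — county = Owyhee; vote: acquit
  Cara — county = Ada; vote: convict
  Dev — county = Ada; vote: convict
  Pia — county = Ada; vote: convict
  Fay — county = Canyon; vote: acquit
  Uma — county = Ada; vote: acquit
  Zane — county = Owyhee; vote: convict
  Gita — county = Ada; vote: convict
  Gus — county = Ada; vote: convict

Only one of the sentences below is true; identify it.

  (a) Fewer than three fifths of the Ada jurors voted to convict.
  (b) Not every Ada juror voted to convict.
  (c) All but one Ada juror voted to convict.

|A| = 12, |A ∩ B| = 8, |A ∖ B| = 4.
(a) requires |A ∩ B| / |A| < 3/5: false.
(b) requires A ⊄ B (|A ∖ B| ≥ 1): true.
(c) requires |A ∖ B| = 1: false.

(b)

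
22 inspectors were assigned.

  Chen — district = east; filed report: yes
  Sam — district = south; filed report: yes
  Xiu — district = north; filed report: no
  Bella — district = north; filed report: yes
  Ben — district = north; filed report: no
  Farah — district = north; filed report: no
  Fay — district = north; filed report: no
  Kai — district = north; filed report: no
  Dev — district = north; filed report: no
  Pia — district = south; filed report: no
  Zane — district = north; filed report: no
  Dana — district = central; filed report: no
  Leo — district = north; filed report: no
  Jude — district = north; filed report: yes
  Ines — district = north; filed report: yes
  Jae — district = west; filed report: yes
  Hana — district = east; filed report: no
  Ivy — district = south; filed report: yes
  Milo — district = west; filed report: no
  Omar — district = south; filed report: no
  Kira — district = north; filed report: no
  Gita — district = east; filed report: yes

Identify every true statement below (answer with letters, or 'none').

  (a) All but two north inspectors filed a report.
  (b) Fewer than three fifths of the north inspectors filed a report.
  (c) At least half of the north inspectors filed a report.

(b)

|A| = 12, |A ∩ B| = 3, |A ∖ B| = 9.
(a) |A ∖ B| = 2: fails.
(b) |A ∩ B| / |A| < 3/5: holds.
(c) |A ∩ B| ≥ |A ∖ B|: fails.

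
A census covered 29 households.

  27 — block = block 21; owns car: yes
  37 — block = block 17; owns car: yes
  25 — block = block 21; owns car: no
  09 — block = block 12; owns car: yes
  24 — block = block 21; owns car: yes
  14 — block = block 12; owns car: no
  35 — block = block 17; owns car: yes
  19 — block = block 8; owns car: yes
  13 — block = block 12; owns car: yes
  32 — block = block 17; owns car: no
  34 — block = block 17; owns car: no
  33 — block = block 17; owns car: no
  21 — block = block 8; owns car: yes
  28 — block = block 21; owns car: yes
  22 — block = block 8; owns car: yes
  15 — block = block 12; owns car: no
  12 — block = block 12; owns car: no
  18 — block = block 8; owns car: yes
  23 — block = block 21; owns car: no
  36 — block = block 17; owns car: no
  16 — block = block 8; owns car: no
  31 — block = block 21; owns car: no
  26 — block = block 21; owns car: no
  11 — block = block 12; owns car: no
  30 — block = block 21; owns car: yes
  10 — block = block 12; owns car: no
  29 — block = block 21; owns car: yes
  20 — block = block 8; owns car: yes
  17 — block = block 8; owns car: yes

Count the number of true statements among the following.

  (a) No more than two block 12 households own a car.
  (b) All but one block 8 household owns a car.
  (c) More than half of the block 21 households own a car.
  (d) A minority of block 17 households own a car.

4

(a) block 12: |A| = 7, |A ∩ B| = 2; needs |A ∩ B| ≤ 2 — true.
(b) block 8: |A| = 7, |A ∩ B| = 6; needs |A ∖ B| = 1 — true.
(c) block 21: |A| = 9, |A ∩ B| = 5; needs |A ∩ B| > |A ∖ B| — true.
(d) block 17: |A| = 6, |A ∩ B| = 2; needs |A ∩ B| < |A ∖ B| — true.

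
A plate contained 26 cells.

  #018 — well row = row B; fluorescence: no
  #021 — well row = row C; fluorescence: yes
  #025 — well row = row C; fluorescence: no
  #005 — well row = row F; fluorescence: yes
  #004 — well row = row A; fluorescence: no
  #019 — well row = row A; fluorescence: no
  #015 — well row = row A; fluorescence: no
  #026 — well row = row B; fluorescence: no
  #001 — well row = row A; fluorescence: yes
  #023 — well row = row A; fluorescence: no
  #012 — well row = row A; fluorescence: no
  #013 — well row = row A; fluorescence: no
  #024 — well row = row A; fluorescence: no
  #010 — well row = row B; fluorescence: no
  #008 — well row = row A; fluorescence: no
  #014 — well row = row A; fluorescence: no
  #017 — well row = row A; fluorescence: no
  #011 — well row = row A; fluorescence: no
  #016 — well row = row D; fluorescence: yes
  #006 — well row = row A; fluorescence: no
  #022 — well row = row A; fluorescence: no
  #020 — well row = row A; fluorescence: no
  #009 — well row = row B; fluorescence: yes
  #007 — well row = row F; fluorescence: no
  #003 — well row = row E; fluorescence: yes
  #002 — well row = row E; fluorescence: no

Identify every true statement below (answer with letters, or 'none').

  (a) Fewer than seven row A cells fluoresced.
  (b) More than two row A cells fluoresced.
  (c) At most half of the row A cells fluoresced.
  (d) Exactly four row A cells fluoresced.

|A| = 15, |A ∩ B| = 1, |A ∖ B| = 14.
(a) |A ∩ B| < 7: holds.
(b) |A ∩ B| > 2: fails.
(c) |A ∩ B| ≤ |A ∖ B|: holds.
(d) |A ∩ B| = 4: fails.

(a), (c)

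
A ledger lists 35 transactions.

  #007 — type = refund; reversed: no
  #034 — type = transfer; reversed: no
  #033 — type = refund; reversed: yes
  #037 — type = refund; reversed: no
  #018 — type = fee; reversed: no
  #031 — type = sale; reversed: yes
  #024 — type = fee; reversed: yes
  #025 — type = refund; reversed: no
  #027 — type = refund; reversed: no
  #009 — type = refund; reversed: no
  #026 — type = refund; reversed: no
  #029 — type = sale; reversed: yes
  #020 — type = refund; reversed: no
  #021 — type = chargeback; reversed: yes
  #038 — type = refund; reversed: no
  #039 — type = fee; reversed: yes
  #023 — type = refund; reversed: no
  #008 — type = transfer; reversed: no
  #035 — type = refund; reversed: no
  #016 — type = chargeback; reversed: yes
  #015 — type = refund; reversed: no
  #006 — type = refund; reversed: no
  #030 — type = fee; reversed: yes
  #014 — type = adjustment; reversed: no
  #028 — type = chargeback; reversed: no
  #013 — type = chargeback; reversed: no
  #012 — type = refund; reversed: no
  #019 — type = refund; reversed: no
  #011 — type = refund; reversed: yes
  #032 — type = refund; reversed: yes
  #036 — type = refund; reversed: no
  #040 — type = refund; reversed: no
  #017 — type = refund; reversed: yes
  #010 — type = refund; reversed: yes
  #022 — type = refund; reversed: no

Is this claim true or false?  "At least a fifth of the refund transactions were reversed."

'At least a fifth of the refund transactions were reversed' holds iff |A ∩ B| / |A| ≥ 1/5.
|A| = 22, |A ∩ B| = 5, |A ∖ B| = 17.
|A ∩ B|/|A| = 5/22, so the statement is true.

True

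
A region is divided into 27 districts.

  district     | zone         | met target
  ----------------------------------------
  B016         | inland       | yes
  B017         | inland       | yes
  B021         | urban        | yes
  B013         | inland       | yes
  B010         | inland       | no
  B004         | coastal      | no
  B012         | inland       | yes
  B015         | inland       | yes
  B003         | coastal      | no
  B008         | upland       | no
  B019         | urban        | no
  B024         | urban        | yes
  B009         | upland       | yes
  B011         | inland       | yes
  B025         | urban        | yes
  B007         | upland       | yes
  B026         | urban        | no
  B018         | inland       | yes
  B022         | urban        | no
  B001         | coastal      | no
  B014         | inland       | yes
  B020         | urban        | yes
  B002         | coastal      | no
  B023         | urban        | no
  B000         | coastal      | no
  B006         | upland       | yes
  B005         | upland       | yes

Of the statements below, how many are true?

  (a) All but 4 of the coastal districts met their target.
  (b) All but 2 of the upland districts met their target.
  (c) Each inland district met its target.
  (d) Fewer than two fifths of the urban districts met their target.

0

(a) coastal: |A| = 5, |A ∩ B| = 0; needs |A ∖ B| = 4 — false.
(b) upland: |A| = 5, |A ∩ B| = 4; needs |A ∖ B| = 2 — false.
(c) inland: |A| = 9, |A ∩ B| = 8; needs A ⊆ B, i.e. every element of A is in B (|A ∖ B| = 0) — false.
(d) urban: |A| = 8, |A ∩ B| = 4; needs |A ∩ B| / |A| < 2/5 — false.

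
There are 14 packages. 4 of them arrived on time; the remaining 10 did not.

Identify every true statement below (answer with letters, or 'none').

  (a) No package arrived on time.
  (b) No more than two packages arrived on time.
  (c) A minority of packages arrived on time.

|A| = 14, |A ∩ B| = 4, |A ∖ B| = 10.
(a) A ∩ B = ∅ (|A ∩ B| = 0): fails.
(b) |A ∩ B| ≤ 2: fails.
(c) |A ∩ B| < |A ∖ B|: holds.

(c)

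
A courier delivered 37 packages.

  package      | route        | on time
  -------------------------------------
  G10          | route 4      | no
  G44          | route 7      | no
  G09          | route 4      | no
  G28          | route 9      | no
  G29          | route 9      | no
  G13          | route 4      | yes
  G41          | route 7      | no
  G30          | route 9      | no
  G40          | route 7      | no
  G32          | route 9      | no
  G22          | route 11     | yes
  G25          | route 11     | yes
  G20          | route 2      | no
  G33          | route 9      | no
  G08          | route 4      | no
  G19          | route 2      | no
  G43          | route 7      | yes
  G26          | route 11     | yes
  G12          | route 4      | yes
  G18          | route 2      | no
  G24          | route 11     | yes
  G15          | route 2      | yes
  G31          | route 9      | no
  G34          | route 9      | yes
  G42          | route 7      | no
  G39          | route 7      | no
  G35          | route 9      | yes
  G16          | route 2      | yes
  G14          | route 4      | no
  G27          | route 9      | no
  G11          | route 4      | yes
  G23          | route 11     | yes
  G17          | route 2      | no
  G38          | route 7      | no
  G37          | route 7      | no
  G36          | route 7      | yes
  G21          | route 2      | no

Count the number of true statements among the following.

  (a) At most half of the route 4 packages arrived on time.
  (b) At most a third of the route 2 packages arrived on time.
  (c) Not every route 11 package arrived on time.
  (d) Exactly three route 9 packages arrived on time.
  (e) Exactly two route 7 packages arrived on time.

3

(a) route 4: |A| = 7, |A ∩ B| = 3; needs |A ∩ B| ≤ |A ∖ B| — true.
(b) route 2: |A| = 7, |A ∩ B| = 2; needs |A ∩ B| / |A| ≤ 1/3 — true.
(c) route 11: |A| = 5, |A ∩ B| = 5; needs A ⊄ B (|A ∖ B| ≥ 1) — false.
(d) route 9: |A| = 9, |A ∩ B| = 2; needs |A ∩ B| = 3 — false.
(e) route 7: |A| = 9, |A ∩ B| = 2; needs |A ∩ B| = 2 — true.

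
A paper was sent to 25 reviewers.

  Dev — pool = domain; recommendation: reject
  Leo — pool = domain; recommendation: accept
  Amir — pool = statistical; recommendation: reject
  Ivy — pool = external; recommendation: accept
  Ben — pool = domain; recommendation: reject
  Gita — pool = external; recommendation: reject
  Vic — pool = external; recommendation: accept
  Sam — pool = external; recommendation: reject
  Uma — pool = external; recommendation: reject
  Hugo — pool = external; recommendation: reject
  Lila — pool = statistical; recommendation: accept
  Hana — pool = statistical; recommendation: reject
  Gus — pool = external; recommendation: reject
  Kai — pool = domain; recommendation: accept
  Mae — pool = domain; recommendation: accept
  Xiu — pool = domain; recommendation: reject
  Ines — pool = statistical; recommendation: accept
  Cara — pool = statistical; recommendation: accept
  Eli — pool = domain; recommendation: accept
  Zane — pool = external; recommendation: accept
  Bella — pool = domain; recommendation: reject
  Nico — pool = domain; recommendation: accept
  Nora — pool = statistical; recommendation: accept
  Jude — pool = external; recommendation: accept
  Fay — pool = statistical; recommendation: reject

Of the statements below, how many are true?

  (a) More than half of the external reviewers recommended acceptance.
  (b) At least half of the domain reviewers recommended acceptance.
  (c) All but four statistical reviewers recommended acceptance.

1

(a) external: |A| = 9, |A ∩ B| = 4; needs |A ∩ B| > |A ∖ B| — false.
(b) domain: |A| = 9, |A ∩ B| = 5; needs |A ∩ B| ≥ |A ∖ B| — true.
(c) statistical: |A| = 7, |A ∩ B| = 4; needs |A ∖ B| = 4 — false.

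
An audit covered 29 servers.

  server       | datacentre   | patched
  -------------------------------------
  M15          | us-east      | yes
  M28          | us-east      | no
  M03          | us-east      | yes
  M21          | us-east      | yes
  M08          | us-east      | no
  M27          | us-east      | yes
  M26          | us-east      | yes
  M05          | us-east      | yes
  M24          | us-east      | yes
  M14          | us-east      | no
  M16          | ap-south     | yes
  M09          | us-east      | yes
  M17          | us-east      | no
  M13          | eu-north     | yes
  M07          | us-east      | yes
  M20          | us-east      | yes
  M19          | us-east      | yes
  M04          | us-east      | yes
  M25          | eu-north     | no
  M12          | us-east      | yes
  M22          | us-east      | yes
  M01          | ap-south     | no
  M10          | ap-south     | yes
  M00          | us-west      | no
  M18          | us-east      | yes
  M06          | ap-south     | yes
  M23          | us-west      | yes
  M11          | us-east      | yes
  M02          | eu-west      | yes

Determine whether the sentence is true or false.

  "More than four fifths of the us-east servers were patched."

False

The determiner here denotes the relation: |A ∩ B| / |A| > 4/5.
|A| = 20, |A ∩ B| = 16, |A ∖ B| = 4.
|A ∩ B|/|A| = 16/20, so the statement is false.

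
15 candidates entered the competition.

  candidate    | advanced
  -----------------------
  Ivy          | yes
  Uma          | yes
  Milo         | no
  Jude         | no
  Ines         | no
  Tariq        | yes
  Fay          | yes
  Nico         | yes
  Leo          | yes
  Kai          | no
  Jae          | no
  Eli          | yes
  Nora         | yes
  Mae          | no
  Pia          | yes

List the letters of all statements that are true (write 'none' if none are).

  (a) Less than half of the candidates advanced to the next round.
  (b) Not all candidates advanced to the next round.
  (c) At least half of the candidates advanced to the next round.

|A| = 15, |A ∩ B| = 9, |A ∖ B| = 6.
(a) |A ∩ B| < |A ∖ B|: fails.
(b) A ⊄ B (|A ∖ B| ≥ 1): holds.
(c) |A ∩ B| ≥ |A ∖ B|: holds.

(b), (c)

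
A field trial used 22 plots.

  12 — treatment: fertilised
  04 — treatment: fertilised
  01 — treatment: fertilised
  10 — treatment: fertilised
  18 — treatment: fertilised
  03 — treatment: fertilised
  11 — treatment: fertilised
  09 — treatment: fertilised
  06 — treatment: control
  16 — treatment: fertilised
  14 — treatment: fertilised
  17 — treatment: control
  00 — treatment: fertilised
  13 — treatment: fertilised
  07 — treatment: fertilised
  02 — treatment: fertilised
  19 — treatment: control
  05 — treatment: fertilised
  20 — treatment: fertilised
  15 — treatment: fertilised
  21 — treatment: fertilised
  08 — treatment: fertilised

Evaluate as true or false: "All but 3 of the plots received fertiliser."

True

The determiner here denotes the relation: |A ∖ B| = 3.
|A| = 22, |A ∩ B| = 19, |A ∖ B| = 3.
|A ∖ B| = 3, so the statement is true.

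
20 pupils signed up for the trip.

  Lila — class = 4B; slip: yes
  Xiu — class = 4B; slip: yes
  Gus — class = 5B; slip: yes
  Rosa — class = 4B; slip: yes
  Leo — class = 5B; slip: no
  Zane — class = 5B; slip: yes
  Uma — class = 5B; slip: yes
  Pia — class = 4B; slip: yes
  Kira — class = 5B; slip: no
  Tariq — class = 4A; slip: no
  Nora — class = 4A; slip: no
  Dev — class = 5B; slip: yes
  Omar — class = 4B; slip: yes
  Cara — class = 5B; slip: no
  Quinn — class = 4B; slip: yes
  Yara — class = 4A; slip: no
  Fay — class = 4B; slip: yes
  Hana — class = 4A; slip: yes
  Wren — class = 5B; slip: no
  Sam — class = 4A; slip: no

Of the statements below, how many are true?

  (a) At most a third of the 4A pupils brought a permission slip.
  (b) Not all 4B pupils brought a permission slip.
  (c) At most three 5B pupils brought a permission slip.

(a) 4A: |A| = 5, |A ∩ B| = 1; needs |A ∩ B| / |A| ≤ 1/3 — true.
(b) 4B: |A| = 7, |A ∩ B| = 7; needs A ⊄ B (|A ∖ B| ≥ 1) — false.
(c) 5B: |A| = 8, |A ∩ B| = 4; needs |A ∩ B| ≤ 3 — false.

1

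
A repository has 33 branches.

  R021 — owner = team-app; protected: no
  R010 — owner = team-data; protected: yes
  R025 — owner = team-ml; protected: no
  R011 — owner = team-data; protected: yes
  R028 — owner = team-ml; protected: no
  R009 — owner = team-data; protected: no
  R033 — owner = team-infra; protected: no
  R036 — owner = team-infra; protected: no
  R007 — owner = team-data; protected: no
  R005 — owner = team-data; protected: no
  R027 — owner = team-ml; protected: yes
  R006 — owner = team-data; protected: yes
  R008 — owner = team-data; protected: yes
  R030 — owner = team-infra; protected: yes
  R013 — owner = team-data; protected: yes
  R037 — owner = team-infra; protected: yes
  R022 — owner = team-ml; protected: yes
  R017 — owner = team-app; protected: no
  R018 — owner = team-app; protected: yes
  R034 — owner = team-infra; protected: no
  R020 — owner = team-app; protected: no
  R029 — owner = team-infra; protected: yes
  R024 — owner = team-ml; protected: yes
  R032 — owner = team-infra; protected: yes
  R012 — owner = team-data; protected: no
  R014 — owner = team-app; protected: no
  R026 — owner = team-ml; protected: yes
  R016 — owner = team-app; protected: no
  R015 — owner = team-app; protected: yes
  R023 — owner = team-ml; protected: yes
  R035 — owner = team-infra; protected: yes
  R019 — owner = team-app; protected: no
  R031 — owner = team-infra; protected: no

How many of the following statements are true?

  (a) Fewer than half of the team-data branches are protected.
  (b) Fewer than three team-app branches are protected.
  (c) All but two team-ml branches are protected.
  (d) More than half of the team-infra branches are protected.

(a) team-data: |A| = 9, |A ∩ B| = 5; needs |A ∩ B| < |A ∖ B| — false.
(b) team-app: |A| = 8, |A ∩ B| = 2; needs |A ∩ B| < 3 — true.
(c) team-ml: |A| = 7, |A ∩ B| = 5; needs |A ∖ B| = 2 — true.
(d) team-infra: |A| = 9, |A ∩ B| = 5; needs |A ∩ B| > |A ∖ B| — true.

3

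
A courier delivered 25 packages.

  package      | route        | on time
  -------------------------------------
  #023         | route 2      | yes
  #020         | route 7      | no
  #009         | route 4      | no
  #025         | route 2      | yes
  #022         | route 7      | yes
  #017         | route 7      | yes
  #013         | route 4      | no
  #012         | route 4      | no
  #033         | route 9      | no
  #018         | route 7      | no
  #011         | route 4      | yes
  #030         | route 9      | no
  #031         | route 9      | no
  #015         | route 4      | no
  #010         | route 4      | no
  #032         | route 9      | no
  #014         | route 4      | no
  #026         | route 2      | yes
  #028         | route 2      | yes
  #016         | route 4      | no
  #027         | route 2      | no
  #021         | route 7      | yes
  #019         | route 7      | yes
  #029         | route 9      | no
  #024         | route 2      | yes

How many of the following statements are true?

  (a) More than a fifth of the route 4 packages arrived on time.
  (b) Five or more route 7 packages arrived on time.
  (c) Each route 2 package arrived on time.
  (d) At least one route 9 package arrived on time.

0

(a) route 4: |A| = 8, |A ∩ B| = 1; needs |A ∩ B| / |A| > 1/5 — false.
(b) route 7: |A| = 6, |A ∩ B| = 4; needs |A ∩ B| ≥ 5 — false.
(c) route 2: |A| = 6, |A ∩ B| = 5; needs A ⊆ B, i.e. every element of A is in B (|A ∖ B| = 0) — false.
(d) route 9: |A| = 5, |A ∩ B| = 0; needs A ∩ B ≠ ∅ (|A ∩ B| ≥ 1) — false.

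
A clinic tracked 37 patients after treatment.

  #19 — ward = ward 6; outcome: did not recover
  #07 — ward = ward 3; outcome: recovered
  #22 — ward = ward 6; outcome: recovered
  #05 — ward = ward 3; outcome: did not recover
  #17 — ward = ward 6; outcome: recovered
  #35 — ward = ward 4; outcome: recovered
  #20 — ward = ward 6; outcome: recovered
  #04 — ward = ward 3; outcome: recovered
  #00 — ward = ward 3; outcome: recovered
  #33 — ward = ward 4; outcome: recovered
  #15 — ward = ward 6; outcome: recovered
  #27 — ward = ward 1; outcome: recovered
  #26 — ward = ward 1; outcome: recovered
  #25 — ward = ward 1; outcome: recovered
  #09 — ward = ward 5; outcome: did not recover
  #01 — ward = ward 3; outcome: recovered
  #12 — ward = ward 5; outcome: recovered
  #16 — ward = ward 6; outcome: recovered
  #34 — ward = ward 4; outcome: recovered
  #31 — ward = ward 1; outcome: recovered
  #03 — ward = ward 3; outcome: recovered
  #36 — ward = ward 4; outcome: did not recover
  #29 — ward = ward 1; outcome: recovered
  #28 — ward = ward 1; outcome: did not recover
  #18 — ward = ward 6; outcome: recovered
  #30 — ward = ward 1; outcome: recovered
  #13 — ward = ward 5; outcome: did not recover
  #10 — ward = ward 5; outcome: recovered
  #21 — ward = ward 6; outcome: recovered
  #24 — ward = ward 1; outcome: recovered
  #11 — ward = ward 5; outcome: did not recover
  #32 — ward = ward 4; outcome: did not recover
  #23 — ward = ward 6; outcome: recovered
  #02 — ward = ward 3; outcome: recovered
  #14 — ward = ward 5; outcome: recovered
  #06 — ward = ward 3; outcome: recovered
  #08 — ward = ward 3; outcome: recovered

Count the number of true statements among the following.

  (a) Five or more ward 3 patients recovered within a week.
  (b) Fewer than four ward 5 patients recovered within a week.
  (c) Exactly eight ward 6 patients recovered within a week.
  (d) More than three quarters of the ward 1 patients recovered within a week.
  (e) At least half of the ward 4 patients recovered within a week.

(a) ward 3: |A| = 9, |A ∩ B| = 8; needs |A ∩ B| ≥ 5 — true.
(b) ward 5: |A| = 6, |A ∩ B| = 3; needs |A ∩ B| < 4 — true.
(c) ward 6: |A| = 9, |A ∩ B| = 8; needs |A ∩ B| = 8 — true.
(d) ward 1: |A| = 8, |A ∩ B| = 7; needs |A ∩ B| / |A| > 3/4 — true.
(e) ward 4: |A| = 5, |A ∩ B| = 3; needs |A ∩ B| ≥ |A ∖ B| — true.

5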